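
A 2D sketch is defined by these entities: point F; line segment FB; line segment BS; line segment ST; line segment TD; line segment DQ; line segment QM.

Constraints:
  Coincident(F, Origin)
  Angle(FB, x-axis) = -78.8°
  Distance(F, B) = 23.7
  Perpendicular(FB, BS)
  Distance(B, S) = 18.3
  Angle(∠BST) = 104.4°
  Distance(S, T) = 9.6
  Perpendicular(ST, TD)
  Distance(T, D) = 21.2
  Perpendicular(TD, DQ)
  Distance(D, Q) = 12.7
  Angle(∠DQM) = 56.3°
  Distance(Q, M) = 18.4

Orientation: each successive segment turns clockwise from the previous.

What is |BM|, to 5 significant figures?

16.613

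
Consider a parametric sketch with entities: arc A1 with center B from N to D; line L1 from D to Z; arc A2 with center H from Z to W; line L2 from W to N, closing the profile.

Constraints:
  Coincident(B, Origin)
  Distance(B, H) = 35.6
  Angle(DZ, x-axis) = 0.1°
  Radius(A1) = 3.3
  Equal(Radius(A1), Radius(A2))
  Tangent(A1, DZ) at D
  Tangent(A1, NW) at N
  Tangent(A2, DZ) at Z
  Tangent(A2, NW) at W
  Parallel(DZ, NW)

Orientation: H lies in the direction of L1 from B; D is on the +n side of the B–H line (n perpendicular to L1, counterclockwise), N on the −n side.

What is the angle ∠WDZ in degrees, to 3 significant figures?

10.5°

The slot axis is L1's direction at 0.1°, so u = (cos 0.1°, sin 0.1°) = (1.00, 0.00175) and n = (−sin 0.1°, cos 0.1°) = (-0.00175, 1.00). B is at the origin and H lies 35.6 along u from B, so H = 35.6·u = (35.6, 0.0621). Tangency of A1 to both parallel lines with radius 3.3 puts D and N at B ± 3.3·n: D = (-0.00576, 3.30), N = (0.00576, -3.30). Equal radii place Z and W the same way about H: Z = H + 3.3·n = (35.6, 3.36), W = H − 3.3·n = (35.6, -3.24). Then cos ∠WDZ = DW·DZ / (|DW||DZ|), giving 10.5°.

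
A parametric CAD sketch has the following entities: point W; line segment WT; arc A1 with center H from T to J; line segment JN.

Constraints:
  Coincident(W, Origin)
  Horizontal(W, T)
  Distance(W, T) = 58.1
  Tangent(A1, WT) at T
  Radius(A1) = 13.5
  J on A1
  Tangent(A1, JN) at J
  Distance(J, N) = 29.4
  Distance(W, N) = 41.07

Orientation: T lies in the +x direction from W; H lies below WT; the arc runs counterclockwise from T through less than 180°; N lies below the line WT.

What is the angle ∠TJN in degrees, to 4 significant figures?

153.8°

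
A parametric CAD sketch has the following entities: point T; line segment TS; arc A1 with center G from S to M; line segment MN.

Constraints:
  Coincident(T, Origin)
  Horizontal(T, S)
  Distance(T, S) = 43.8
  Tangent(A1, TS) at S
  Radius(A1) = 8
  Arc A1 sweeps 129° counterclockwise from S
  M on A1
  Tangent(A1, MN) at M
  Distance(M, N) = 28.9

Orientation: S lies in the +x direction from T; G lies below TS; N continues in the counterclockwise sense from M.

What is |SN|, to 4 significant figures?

37.46

T is at the origin; T and S share the same y with |TS| = 43.8 and S on the +x side, so S = (43.80, 0.000). Since A1 is tangent to TS there, GS ⟂ TS, so G = S + (0, -8) = (43.80, -8.000). On A1, S sits at bearing 90° from G; a 129° counterclockwise sweep puts M at bearing 219°, so M = G + 8.0·(cos 219°, sin 219°) = (37.58, -13.03). A1 meets MN tangentially, so GM is at right angles to MN, so MN runs along (−sin 219°, cos 219°); with |MN| = 28.9, N = (55.77, -35.49). Then |SN| = |N − S| = 37.46.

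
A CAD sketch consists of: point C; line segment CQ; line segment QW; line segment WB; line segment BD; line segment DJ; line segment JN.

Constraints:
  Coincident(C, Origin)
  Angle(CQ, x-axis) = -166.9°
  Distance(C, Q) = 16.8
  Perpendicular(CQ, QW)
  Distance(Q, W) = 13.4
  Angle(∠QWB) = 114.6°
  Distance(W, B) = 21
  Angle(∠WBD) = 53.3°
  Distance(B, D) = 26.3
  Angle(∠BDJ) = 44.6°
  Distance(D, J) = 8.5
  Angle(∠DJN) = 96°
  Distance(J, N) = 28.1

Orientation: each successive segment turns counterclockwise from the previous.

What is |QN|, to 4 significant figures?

37.50

C is at the origin; CQ runs at -166.9° with length 16.8, so Q = (-16.36, -3.808). CQ is perpendicular to QW, so QW runs at -76.90°; with |QW| = 13.4, W = (-13.33, -16.86). ∠QWB = 114.6° gives WB at -11.50° from the x-axis; with |WB| = 21.0, B = (7.253, -21.05). ∠WBD = 53.3° gives BD at 115.2° from the x-axis; with |BD| = 26.3, D = (-3.945, 2.751). ∠BDJ = 44.6° gives DJ at -109.4° from the x-axis; with |DJ| = 8.5, J = (-6.769, -5.266). ∠DJN = 96.0° gives JN at -25.40° from the x-axis; with |JN| = 28.1, N = (18.62, -17.32). Then |QN| = |N − Q| = 37.50.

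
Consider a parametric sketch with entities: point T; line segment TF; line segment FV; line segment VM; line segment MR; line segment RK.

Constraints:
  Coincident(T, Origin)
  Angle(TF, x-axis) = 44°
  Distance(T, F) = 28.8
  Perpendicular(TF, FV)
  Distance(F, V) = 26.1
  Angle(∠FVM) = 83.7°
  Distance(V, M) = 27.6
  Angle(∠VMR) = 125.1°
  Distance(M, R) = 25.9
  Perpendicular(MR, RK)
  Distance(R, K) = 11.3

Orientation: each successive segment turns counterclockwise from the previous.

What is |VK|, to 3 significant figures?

43.3

T is at the origin; TF runs at 44.0° with length 28.8, so F = (20.7, 20.0). TF ⟂ FV, so FV runs at 134°; with |FV| = 26.1, V = (2.59, 38.8). ∠FVM = 83.7° gives VM at -130° from the x-axis; with |VM| = 27.6, M = (-15.0, 17.5). ∠VMR = 125.1° gives MR at -74.8° from the x-axis; with |MR| = 25.9, R = (-8.25, -7.45). MR is perpendicular to RK, so RK runs at 15.2°; with |RK| = 11.3, K = (2.65, -4.49). Then |VK| = |K − V| = 43.3.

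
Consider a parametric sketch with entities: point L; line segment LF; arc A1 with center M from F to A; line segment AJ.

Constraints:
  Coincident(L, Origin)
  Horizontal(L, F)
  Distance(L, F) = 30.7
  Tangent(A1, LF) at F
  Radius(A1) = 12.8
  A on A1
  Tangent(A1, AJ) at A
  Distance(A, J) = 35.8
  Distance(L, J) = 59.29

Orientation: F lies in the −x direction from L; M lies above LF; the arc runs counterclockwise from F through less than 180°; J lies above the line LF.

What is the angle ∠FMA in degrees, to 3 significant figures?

109°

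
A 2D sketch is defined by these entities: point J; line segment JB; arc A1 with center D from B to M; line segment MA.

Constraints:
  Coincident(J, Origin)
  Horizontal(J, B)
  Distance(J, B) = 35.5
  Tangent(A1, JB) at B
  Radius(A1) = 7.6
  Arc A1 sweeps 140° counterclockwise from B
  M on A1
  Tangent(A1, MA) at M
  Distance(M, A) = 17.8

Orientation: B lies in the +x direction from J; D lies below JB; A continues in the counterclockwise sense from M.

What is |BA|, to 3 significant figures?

26.4

On A1, B sits at bearing 90° from D; a 140° counterclockwise sweep puts M at bearing 230°, so M = D + 7.6·(cos 230°, sin 230°) = (30.6, -13.4). Since A1 is tangent to MA there, DM ⟂ MA, so MA runs along (−sin 230°, cos 230°); with |MA| = 17.8, A = (44.3, -24.9). Then |BA| = |A − B| = 26.4.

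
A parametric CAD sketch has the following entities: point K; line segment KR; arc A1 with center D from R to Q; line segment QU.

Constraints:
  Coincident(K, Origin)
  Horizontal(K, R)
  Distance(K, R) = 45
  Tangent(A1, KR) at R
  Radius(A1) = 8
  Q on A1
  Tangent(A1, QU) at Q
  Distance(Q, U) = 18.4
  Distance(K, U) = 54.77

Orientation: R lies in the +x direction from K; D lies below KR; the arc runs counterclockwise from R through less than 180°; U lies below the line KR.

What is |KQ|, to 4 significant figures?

39.87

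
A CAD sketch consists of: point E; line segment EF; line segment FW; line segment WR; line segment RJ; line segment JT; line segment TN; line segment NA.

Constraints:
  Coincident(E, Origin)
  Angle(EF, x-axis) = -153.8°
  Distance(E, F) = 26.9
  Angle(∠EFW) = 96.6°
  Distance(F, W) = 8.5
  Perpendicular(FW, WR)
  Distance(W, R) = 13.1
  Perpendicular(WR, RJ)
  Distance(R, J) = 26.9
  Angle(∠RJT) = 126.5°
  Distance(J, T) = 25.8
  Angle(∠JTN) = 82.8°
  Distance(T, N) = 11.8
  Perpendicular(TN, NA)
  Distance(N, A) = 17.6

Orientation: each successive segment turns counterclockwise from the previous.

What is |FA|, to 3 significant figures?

15.0

E is at the origin; EF runs at -153.8° with length 26.9, so F = (-24.1, -11.9). ∠EFW = 96.6° gives FW at -70.4° from the x-axis; with |FW| = 8.5, W = (-21.3, -19.9). FW is perpendicular to WR, so WR runs at 19.6°; with |WR| = 13.1, R = (-8.94, -15.5). WR ⟂ RJ, so RJ runs at 110°; with |RJ| = 26.9, J = (-18.0, 9.85). ∠RJT = 126.5° gives JT at 163° from the x-axis; with |JT| = 25.8, T = (-42.7, 17.4). ∠JTN = 82.8° gives TN at -99.7° from the x-axis; with |TN| = 11.8, N = (-44.6, 5.72). TN ⟂ NA, so NA runs at -9.70°; with |NA| = 17.6, A = (-27.3, 2.76). Then |FA| = |A − F| = 15.0.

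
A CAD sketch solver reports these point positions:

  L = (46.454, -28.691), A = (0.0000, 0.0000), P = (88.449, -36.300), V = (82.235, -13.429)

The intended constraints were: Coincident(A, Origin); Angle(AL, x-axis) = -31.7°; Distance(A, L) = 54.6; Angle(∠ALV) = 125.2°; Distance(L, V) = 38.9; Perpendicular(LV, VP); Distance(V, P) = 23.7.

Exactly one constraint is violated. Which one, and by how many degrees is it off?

Perpendicular(LV, VP) — off by 7.90°.

A = (0.00, 0.00) ✓; AL at -31.70° ✓; |AL| = 54.60 ✓; ∠ALV = 125.2° ✓; |LV| = 38.90 ✓; ∠(LV, VP) = 97.90° ✗; |VP| = 23.70 ✓.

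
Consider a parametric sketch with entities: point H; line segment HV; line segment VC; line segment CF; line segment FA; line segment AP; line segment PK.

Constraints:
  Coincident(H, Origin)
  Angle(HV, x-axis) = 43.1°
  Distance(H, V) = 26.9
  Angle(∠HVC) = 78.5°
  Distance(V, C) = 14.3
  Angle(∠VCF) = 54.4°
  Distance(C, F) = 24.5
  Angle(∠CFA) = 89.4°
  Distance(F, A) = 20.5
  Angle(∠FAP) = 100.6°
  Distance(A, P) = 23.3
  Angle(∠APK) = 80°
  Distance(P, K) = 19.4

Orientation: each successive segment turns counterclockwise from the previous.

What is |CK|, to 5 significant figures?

5.3163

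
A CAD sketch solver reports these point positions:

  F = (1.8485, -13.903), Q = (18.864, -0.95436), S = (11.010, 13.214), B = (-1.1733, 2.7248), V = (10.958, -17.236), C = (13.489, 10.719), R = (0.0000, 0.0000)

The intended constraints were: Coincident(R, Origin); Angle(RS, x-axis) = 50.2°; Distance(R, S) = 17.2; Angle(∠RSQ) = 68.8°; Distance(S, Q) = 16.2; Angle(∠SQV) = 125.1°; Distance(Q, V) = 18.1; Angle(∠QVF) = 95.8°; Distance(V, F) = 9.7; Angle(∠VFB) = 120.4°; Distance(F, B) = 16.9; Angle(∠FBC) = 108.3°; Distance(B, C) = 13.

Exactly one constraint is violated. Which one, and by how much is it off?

Distance(B, C) = 13 — off by 3.70.

R = (0.00, 0.00) ✓; RS at 50.20° ✓; |RS| = 17.20 ✓; ∠RSQ = 68.80° ✓; |SQ| = 16.20 ✓; ∠SQV = 125.1° ✓; |QV| = 18.10 ✓; ∠QVF = 95.80° ✓; |VF| = 9.700 ✓; ∠VFB = 120.4° ✓; |FB| = 16.90 ✓; ∠FBC = 108.3° ✓; |BC| = 16.70 ✗.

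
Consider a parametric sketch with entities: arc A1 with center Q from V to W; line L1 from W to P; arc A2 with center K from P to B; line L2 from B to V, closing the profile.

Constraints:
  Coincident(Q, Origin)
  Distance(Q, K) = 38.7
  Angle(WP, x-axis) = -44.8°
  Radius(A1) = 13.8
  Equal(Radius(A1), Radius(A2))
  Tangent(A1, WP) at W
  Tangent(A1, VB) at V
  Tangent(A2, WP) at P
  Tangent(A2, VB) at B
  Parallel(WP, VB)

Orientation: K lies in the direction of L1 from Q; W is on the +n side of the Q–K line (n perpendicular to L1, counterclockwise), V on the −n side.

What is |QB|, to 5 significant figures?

41.087

Tangency of A1 to both parallel lines with radius 13.8 puts W and V at Q ± 13.8·n: W = (9.7240, 9.7921), V = (-9.7240, -9.7921). Equal radii place P and B the same way about K: P = K + 13.8·n = (37.184, -17.477), B = K − 13.8·n = (17.736, -37.061). Then |QB| = |B − Q| = 41.087.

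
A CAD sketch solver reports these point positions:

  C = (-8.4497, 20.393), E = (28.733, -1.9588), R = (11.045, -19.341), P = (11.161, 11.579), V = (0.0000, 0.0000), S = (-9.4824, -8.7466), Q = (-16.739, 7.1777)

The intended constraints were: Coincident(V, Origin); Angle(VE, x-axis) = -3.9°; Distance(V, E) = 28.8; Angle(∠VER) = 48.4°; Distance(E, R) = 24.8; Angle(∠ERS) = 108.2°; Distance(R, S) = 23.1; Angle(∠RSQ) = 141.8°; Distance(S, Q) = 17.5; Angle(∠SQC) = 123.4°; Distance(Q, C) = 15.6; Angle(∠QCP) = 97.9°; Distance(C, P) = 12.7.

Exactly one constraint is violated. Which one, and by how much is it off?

Distance(C, P) = 12.7 — off by 8.80.

V = (0.00, 0.00) ✓; VE at -3.900° ✓; |VE| = 28.80 ✓; ∠VER = 48.40° ✓; |ER| = 24.80 ✓; ∠ERS = 108.2° ✓; |RS| = 23.10 ✓; ∠RSQ = 141.8° ✓; |SQ| = 17.50 ✓; ∠SQC = 123.4° ✓; |QC| = 15.60 ✓; ∠QCP = 97.90° ✓; |CP| = 21.50 ✗.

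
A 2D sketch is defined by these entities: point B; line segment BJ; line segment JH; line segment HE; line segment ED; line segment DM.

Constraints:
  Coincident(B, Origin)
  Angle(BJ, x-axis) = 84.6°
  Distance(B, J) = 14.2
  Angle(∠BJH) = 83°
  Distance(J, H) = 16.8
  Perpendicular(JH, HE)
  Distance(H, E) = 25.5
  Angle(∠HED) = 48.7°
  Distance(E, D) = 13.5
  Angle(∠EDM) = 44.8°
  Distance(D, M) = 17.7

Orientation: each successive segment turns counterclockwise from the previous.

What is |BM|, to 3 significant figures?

22.6

∠HED = 48.7° gives ED at 42.9° from the x-axis; with |ED| = 13.5, D = (-4.86, -2.63). ∠EDM = 44.8° gives DM at 178° from the x-axis; with |DM| = 17.7, M = (-22.5, -2.05). Then |BM| = |M − B| = 22.6.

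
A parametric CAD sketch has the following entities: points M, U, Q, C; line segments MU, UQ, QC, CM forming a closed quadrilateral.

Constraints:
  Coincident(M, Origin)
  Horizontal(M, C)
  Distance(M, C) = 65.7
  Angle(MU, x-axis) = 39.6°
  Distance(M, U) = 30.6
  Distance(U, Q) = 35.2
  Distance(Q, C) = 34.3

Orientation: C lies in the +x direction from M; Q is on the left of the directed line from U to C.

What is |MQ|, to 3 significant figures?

65.1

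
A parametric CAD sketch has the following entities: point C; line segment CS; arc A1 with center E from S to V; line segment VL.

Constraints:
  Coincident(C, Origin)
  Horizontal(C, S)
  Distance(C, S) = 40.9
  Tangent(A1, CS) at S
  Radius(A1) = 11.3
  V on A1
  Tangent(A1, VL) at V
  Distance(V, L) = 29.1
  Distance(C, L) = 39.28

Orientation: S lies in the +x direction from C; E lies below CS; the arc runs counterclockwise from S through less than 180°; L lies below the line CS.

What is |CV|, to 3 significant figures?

31.2

C is at the origin; C and S share the same y with |CS| = 40.9 and S on the +x side, so S = (40.9, 0.00). Tangency of A1 to CS means the radius ES is perpendicular to CS, so E = S + (0, -11.3) = (40.9, -11.3). Since EV ⟂ VL (tangency), |EL| = √(11.3² + 29.1²) = 31.2 regardless of where V sits on A1. So L lies on both circle(C, 39.28) and circle(E, 31.2); the below-CS intersection is L = (19.5, -34.1). V is the foot of the tangent from L: V = (30.4, -7.08).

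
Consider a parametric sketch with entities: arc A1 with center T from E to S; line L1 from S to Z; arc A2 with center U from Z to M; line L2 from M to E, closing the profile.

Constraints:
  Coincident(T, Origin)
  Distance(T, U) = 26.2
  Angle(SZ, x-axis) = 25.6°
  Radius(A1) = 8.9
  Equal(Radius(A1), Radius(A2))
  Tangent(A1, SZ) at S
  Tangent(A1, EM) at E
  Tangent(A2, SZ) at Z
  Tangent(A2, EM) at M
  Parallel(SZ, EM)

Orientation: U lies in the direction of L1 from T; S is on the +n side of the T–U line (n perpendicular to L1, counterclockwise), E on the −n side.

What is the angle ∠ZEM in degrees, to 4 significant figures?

34.19°

The slot axis is L1's direction at 25.6°, so u = (cos 25.6°, sin 25.6°) = (0.9018, 0.4321) and n = (−sin 25.6°, cos 25.6°) = (-0.4321, 0.9018). T is at the origin and U lies 26.2 along u from T, so U = 26.2·u = (23.63, 11.32). Tangency of A1 to both parallel lines with radius 8.9 puts S and E at T ± 8.9·n: S = (-3.846, 8.026), E = (3.846, -8.026). Equal radii place Z and M the same way about U: Z = U + 8.9·n = (19.78, 19.35), M = U − 8.9·n = (27.47, 3.294). Then cos ∠ZEM = EZ·EM / (|EZ||EM|), giving 34.19°.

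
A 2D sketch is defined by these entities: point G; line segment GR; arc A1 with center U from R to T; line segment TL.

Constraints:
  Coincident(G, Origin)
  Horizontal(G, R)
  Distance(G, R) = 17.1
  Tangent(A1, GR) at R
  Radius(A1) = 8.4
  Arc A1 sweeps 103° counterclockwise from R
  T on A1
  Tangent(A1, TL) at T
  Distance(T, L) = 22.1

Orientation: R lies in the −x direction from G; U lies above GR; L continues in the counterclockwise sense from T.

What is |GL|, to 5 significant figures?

34.721

G is at the origin; G and R share the same y with |GR| = 17.1 and R on the −x side, so R = (-17.100, 0.0000). Tangency of A1 to GR means the radius UR is perpendicular to GR, so U = R + (0, 8.4) = (-17.100, 8.4000). On A1, R sits at bearing -90° from U; a 103° counterclockwise sweep puts T at bearing 13°, so T = U + 8.4·(cos 13°, sin 13°) = (-8.9153, 10.290). The tangent condition forces UT to be normal to TL, so TL runs along (−sin 13°, cos 13°); with |TL| = 22.1, L = (-13.887, 31.823). Then |GL| = |L − G| = 34.721.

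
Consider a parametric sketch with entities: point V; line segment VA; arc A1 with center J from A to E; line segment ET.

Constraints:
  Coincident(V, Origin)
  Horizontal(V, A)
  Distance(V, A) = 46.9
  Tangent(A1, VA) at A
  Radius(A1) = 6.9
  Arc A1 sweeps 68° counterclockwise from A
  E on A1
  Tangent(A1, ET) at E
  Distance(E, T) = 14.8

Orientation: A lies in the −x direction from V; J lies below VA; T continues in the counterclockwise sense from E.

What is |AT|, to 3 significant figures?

21.6

V is at the origin; VA is horizontal with |VA| = 46.9 and A on the −x side, so A = (-46.9, 0.00). A1 meets VA tangentially, so JA is at right angles to VA, so J = A + (0, -6.9) = (-46.9, -6.90). On A1, A sits at bearing 90° from J; a 68° counterclockwise sweep puts E at bearing 158°, so E = J + 6.9·(cos 158°, sin 158°) = (-53.3, -4.32). A1 meets ET tangentially, so JE is at right angles to ET, so ET runs along (−sin 158°, cos 158°); with |ET| = 14.8, T = (-58.8, -18.0). Then |AT| = |T − A| = 21.6.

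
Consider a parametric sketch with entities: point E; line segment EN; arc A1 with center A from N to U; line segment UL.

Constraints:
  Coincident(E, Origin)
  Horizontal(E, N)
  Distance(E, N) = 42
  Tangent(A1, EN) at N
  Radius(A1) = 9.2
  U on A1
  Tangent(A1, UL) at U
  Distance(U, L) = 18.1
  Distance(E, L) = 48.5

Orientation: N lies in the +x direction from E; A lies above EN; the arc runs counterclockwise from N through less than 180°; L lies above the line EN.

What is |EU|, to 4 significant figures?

51.54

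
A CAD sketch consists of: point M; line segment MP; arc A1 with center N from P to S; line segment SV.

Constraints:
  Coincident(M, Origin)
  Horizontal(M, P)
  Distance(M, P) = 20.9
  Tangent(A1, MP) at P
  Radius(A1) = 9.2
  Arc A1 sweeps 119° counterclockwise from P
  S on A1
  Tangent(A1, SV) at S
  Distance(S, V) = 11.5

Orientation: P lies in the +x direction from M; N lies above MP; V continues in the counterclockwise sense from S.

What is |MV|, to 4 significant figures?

33.30

M is at the origin; MP is horizontal with |MP| = 20.9 and P on the +x side, so P = (20.90, 0.000). Since A1 is tangent to MP there, NP ⟂ MP, so N = P + (0, 9.2) = (20.90, 9.200). On A1, P sits at bearing -90° from N; a 119° counterclockwise sweep puts S at bearing 29°, so S = N + 9.2·(cos 29°, sin 29°) = (28.95, 13.66). The tangent condition forces NS to be normal to SV, so SV runs along (−sin 29°, cos 29°); with |SV| = 11.5, V = (23.37, 23.72). Then |MV| = |V − M| = 33.30.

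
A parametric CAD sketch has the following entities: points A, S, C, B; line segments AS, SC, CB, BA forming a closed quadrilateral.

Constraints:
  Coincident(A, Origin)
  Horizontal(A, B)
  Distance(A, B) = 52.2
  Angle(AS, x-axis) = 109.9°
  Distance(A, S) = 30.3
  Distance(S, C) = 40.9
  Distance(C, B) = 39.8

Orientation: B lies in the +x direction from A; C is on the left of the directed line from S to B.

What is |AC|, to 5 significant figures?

44.984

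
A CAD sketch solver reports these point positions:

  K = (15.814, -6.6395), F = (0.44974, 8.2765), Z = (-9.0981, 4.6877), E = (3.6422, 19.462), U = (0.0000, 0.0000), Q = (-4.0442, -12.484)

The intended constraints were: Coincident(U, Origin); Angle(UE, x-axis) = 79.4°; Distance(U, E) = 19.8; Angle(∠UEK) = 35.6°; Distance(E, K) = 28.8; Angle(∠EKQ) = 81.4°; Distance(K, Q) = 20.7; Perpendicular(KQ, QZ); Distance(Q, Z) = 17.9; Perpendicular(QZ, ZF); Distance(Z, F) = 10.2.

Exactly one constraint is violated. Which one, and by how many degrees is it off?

Perpendicular(QZ, ZF) — off by 4.20°.

U = (0.00, 0.00) ✓; UE at 79.40° ✓; |UE| = 19.80 ✓; ∠UEK = 35.60° ✓; |EK| = 28.80 ✓; ∠EKQ = 81.40° ✓; |KQ| = 20.70 ✓; ∠(KQ, QZ) = 90.00° ✓; |QZ| = 17.90 ✓; ∠(QZ, ZF) = 85.80° ✗; |ZF| = 10.20 ✓.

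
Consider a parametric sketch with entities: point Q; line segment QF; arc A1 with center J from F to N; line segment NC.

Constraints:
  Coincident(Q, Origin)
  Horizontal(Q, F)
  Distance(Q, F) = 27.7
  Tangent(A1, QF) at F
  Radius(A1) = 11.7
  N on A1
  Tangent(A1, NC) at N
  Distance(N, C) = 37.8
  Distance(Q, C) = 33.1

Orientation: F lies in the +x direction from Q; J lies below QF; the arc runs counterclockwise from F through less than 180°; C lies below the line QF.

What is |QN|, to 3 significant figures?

19.3

Checks: Q = (0.00, 0.00) ✓; |JN| = 11.70 ✓; ∠(JN, NC) = 90.00° ✓; |NC| = 37.80 ✓; |QC| = 33.10 ✓.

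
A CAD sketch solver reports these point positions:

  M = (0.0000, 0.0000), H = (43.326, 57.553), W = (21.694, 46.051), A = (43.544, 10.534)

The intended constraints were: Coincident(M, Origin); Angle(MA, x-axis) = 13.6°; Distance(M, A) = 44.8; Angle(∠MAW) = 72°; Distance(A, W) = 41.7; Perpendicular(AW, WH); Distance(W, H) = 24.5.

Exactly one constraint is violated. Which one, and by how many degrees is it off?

Perpendicular(AW, WH) — off by 3.60°.

M = (0.00, 0.00) ✓; MA at 13.60° ✓; |MA| = 44.80 ✓; ∠MAW = 72.00° ✓; |AW| = 41.70 ✓; ∠(AW, WH) = 93.60° ✗; |WH| = 24.50 ✓.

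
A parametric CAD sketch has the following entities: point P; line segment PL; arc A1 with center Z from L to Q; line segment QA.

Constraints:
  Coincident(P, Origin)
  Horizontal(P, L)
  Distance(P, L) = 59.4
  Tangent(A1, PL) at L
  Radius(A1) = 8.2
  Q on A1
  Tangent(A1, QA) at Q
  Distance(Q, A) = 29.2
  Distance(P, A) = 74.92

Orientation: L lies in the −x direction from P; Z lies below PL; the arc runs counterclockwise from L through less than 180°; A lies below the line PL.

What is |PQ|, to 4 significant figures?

68.16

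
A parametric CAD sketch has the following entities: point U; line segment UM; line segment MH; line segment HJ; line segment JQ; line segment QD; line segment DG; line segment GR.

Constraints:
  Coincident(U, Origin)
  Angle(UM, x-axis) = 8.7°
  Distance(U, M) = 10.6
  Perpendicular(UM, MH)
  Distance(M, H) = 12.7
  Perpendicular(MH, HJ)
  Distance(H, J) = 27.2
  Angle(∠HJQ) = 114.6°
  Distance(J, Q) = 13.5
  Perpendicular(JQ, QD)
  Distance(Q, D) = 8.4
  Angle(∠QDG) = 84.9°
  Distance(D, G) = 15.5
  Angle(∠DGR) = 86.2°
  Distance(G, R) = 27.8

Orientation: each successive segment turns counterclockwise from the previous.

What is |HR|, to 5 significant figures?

47.202

∠QDG = 84.9° gives DG at 79.200° from the x-axis; with |DG| = 15.5, G = (-11.045, 9.9836). ∠DGR = 86.2° gives GR at 173.00° from the x-axis; with |GR| = 27.8, R = (-38.638, 13.372). Then |HR| = |R − H| = 47.202.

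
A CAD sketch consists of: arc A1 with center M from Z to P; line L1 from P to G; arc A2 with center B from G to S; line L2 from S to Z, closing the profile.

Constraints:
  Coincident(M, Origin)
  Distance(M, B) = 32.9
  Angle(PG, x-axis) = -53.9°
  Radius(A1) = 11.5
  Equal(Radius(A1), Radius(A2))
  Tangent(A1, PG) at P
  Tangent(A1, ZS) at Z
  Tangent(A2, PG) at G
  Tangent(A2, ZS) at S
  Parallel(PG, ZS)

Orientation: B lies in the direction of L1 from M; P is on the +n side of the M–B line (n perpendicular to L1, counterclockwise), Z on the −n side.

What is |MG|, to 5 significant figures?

34.852

Tangency of A1 to both parallel lines with radius 11.5 puts P and Z at M ± 11.5·n: P = (9.2919, 6.7758), Z = (-9.2919, -6.7758). Equal radii place G and S the same way about B: G = B + 11.5·n = (28.676, -19.807), S = B − 11.5·n = (10.093, -33.359). Then |MG| = |G − M| = 34.852.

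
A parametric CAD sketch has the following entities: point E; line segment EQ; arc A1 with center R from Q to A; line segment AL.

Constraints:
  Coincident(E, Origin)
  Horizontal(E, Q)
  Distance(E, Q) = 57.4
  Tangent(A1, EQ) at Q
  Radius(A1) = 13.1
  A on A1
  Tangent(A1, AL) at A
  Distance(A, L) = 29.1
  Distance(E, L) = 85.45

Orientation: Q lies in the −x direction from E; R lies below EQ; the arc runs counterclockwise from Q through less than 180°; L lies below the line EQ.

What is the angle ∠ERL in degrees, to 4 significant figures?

138.6°

E is at the origin; EQ is horizontal with |EQ| = 57.4 and Q on the −x side, so Q = (-57.40, 0.000). A1 meets EQ tangentially, so RQ is at right angles to EQ, so R = Q + (0, -13.1) = (-57.40, -13.10). Since RA ⟂ AL (tangency), |RL| = √(13.1² + 29.1²) = 31.91 regardless of where A sits on A1. So L lies on both circle(E, 85.45) and circle(R, 31.91); the below-EQ intersection is L = (-76.02, -39.02). A is the foot of the tangent from L: A = (-70.24, -10.50).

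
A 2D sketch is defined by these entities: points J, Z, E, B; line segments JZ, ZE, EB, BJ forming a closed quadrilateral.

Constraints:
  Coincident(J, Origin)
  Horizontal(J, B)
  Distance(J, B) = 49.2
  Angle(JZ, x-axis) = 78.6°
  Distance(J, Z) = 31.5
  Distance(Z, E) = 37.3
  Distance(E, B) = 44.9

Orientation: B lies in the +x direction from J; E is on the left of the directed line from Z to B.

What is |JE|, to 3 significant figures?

60.3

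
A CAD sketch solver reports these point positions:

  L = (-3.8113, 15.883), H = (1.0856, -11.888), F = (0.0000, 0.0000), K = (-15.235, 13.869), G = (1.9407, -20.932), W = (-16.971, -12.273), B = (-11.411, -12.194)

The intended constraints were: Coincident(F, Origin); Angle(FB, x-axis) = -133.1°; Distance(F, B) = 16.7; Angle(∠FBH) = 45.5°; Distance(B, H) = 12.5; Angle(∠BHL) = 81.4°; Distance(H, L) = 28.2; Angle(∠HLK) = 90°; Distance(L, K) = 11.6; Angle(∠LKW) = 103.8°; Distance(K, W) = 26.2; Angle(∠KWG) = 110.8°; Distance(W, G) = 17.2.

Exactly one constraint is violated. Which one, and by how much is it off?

Distance(W, G) = 17.2 — off by 3.60.

F = (0.00, 0.00) ✓; FB at -133.1° ✓; |FB| = 16.70 ✓; ∠FBH = 45.50° ✓; |BH| = 12.50 ✓; ∠BHL = 81.40° ✓; |HL| = 28.20 ✓; ∠HLK = 90.00° ✓; |LK| = 11.60 ✓; ∠LKW = 103.8° ✓; |KW| = 26.20 ✓; ∠KWG = 110.8° ✓; |WG| = 20.80 ✗.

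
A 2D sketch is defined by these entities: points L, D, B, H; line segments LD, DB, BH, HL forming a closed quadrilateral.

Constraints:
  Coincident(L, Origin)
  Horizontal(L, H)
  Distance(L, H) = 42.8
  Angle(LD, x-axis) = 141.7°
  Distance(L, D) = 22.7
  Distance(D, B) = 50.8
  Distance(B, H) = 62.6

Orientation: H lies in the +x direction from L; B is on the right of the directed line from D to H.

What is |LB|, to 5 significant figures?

36.865

Checks: |DB| = 50.80 ✓; |BH| = 62.60 ✓.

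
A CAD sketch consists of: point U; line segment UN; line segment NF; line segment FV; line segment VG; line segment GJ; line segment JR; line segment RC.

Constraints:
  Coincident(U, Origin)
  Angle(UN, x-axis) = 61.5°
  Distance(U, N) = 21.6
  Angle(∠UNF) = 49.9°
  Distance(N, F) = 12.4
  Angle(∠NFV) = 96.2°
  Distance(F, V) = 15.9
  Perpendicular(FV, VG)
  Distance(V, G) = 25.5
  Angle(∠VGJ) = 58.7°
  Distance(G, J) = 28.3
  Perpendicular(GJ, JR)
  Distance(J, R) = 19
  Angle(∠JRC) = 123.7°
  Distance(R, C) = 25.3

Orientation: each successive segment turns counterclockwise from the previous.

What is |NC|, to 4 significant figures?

33.91

U is at the origin; UN runs at 61.5° with length 21.6, so N = (10.31, 18.98). ∠UNF = 49.9° gives NF at -168.4° from the x-axis; with |NF| = 12.4, F = (-1.840, 16.49). ∠NFV = 96.2° gives FV at -84.60° from the x-axis; with |FV| = 15.9, V = (-0.3438, 0.6596). FV ⟂ VG, so VG runs at 5.400°; with |VG| = 25.5, G = (25.04, 3.059). ∠VGJ = 58.7° gives GJ at 126.7° from the x-axis; with |GJ| = 28.3, J = (8.130, 25.75). GJ ⟂ JR, so JR runs at -143.3°; with |JR| = 19.0, R = (-7.103, 14.39). ∠JRC = 123.7° gives RC at -87.00° from the x-axis; with |RC| = 25.3, C = (-5.779, -10.87). Then |NC| = |C − N| = 33.91.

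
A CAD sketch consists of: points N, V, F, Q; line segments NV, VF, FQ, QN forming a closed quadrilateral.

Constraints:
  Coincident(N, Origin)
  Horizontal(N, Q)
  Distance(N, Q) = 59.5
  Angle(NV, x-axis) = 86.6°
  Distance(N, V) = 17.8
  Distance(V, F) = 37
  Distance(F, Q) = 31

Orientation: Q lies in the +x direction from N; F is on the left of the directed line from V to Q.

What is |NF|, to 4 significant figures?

43.80

N is at the origin; NQ is horizontal with |NQ| = 59.5 and Q in +x, so Q = (59.5, 0). NV runs at 86.6° with |NV| = 17.8, so V = (1.056, 17.77). F is determined by |VF| = 37.0 and |FQ| = 31.0 together: it lies at the intersection of circle(V, 37.0) and circle(Q, 31.0). With |VQ| = 61.09, the foot of the radical line on VQ is 33.88 from V and the perpendicular offset is √(37.0² − 33.88²) = 14.87. Taking the left-of-VQ solution: F = (37.80, 22.14).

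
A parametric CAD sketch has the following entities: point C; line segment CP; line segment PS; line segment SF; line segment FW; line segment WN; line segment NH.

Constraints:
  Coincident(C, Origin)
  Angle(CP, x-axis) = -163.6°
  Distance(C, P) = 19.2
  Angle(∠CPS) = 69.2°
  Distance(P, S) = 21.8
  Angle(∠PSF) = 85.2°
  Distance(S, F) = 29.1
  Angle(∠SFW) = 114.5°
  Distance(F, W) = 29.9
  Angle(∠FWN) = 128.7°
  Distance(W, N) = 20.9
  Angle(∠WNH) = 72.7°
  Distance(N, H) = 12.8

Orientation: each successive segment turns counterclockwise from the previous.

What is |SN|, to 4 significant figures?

55.97

C is at the origin; CP runs at -163.6° with length 19.2, so P = (-18.42, -5.421). ∠CPS = 69.2° gives PS at -52.80° from the x-axis; with |PS| = 21.8, S = (-5.239, -22.79). ∠PSF = 85.2° gives SF at 42.00° from the x-axis; with |SF| = 29.1, F = (16.39, -3.314). ∠SFW = 114.5° gives FW at 107.5° from the x-axis; with |FW| = 29.9, W = (7.396, 25.20). ∠FWN = 128.7° gives WN at 158.8° from the x-axis; with |WN| = 20.9, N = (-12.09, 32.76). Then |SN| = |N − S| = 55.97.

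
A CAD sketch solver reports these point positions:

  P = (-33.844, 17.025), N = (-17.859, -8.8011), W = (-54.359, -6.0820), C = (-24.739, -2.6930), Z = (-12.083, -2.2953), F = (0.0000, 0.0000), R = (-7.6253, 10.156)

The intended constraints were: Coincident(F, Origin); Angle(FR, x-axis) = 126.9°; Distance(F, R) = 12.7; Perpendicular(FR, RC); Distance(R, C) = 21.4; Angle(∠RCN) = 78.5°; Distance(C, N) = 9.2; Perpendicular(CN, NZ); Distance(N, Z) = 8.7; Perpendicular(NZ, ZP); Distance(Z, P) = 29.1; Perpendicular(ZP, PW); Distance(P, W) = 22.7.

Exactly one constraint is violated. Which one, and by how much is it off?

Distance(P, W) = 22.7 — off by 8.20.

F = (0.00, 0.00) ✓; FR at 126.9° ✓; |FR| = 12.70 ✓; ∠(FR, RC) = 90.00° ✓; |RC| = 21.40 ✓; ∠RCN = 78.50° ✓; |CN| = 9.200 ✓; ∠(CN, NZ) = 90.00° ✓; |NZ| = 8.700 ✓; ∠(NZ, ZP) = 90.00° ✓; |ZP| = 29.10 ✓; ∠(ZP, PW) = 90.00° ✓; |PW| = 30.90 ✗.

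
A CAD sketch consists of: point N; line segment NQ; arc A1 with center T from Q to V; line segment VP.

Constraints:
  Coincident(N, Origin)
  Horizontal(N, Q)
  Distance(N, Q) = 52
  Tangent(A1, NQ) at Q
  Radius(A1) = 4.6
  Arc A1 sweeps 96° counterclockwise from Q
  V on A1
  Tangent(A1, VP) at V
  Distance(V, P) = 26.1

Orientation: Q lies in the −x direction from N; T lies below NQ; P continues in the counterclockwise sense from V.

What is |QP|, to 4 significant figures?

31.09

N is at the origin; NQ is horizontal with |NQ| = 52.0 and Q on the −x side, so Q = (-52.00, 0.000). The tangent condition forces TQ to be normal to NQ, so T = Q + (0, -4.6) = (-52.00, -4.600). On A1, Q sits at bearing 90° from T; a 96° counterclockwise sweep puts V at bearing 186°, so V = T + 4.6·(cos 186°, sin 186°) = (-56.57, -5.081). The tangent condition forces TV to be normal to VP, so VP runs along (−sin 186°, cos 186°); with |VP| = 26.1, P = (-53.85, -31.04). Then |QP| = |P − Q| = 31.09.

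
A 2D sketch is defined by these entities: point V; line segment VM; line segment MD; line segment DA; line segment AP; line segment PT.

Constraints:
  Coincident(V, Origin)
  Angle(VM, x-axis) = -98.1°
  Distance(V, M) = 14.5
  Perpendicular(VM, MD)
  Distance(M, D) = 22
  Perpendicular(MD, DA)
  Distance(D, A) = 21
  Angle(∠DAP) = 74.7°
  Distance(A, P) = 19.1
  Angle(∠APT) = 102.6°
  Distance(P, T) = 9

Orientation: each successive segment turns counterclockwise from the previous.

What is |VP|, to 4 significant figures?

3.863

V is at the origin; VM runs at -98.1° with length 14.5, so M = (-2.043, -14.36). VM is perpendicular to MD, so MD runs at -8.100°; with |MD| = 22.0, D = (19.74, -17.46). MD is perpendicular to DA, so DA runs at 81.90°; with |DA| = 21.0, A = (22.70, 3.335). ∠DAP = 74.7° gives AP at -172.8° from the x-axis; with |AP| = 19.1, P = (3.747, 0.9415). Then |VP| = |P − V| = 3.863.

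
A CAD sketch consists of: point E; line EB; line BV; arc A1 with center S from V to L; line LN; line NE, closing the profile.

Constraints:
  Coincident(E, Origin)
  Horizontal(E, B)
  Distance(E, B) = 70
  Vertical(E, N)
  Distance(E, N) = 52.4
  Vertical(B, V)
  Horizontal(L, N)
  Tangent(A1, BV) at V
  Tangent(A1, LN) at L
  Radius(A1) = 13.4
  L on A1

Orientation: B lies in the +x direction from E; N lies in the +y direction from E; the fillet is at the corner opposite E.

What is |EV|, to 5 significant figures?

80.131

E is at the origin; E and B share the same y with |EB| = 70.0 and B on the +x side, so B = (70.000, 0.0000). E and N share the same x with |EN| = 52.4 and N on the +y side, so N = (0.0000, 52.400). The virtual corner opposite E is at (70.000, 52.400). The tangent condition forces SV to be normal to BV and since A1 is tangent to LN there, SL ⟂ LN, with radius 13.4, so the center S sits 13.4 in from both sides at S = (56.600, 39.000). That places the tangent points at V = (70.000, 39.000) on BV and L = (56.600, 52.400) on LN. Then |EV| = |V − E| = 80.131.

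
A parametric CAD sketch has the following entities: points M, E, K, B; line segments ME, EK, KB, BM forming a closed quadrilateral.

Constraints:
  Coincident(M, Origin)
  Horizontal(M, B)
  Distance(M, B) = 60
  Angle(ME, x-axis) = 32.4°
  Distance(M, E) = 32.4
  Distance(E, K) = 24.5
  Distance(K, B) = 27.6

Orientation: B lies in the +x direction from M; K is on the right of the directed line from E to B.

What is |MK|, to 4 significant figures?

33.78

Checks: |EK| = 24.50 ✓; |KB| = 27.60 ✓.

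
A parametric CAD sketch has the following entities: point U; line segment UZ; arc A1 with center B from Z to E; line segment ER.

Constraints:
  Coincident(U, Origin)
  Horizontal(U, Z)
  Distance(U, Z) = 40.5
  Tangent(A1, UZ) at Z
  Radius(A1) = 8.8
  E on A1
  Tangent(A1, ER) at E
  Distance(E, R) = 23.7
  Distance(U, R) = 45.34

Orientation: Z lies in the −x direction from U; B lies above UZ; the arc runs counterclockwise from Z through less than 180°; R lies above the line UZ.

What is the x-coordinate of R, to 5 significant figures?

-31.638

U is at the origin; UZ is horizontal with |UZ| = 40.5 and Z on the −x side, so Z = (-40.500, 0.0000). A1 meets UZ tangentially, so BZ is at right angles to UZ, so B = Z + (0, 8.8) = (-40.500, 8.8000). Since BE ⟂ ER (tangency), |BR| = √(8.8² + 23.7²) = 25.281 regardless of where E sits on A1. So R lies on both circle(U, 45.34) and circle(B, 25.281); the above-UZ intersection is R = (-31.638, 32.477). E is the foot of the tangent from R: E = (-31.700, 8.7770).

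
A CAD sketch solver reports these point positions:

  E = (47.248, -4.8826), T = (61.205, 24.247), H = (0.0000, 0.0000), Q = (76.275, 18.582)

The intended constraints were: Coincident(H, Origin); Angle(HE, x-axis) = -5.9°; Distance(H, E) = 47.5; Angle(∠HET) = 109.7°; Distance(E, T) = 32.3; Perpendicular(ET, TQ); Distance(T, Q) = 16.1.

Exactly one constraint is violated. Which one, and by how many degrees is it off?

Perpendicular(ET, TQ) — off by 5.00°.

H = (0.00, 0.00) ✓; HE at -5.900° ✓; |HE| = 47.50 ✓; ∠HET = 109.7° ✓; |ET| = 32.30 ✓; ∠(ET, TQ) = 85.00° ✗; |TQ| = 16.10 ✓.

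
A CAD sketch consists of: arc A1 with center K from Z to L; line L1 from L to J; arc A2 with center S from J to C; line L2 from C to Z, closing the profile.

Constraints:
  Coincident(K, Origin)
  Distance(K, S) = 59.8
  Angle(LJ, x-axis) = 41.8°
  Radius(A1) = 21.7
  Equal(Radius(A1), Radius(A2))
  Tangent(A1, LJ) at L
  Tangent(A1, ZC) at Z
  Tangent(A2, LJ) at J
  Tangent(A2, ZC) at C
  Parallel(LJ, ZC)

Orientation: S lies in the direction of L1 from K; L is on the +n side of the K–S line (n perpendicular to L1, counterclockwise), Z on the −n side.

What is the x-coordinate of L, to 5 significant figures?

-14.464

K is at the origin and S lies 59.8 along u from K, so S = 59.8·u = (44.579, 39.859). Tangency of A1 to both parallel lines with radius 21.7 puts L and Z at K ± 21.7·n: L = (-14.464, 16.177), Z = (14.464, -16.177). So L.x = -14.464.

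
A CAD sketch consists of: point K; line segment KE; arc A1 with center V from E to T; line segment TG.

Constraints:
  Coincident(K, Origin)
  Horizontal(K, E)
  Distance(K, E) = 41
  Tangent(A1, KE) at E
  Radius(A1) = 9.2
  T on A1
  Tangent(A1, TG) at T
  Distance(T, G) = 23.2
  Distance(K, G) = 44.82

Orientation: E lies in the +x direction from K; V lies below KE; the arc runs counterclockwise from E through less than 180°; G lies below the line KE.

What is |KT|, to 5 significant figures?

33.043

Checks: ∠(VE, EK) = 90.00° ✓; |VT| = 9.200 ✓; ∠(VT, TG) = 90.00° ✓; |TG| = 23.20 ✓; |KG| = 44.82 ✓.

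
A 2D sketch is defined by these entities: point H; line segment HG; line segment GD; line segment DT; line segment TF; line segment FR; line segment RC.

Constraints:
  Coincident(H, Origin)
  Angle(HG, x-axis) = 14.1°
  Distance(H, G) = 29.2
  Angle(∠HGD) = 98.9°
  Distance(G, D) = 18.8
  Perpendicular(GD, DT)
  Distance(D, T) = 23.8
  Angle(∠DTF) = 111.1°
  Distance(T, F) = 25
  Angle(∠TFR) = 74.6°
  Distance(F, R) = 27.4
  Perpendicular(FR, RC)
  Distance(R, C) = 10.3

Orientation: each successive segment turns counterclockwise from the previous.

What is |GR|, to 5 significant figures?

9.1178

H is at the origin; HG runs at 14.1° with length 29.2, so G = (28.320, 7.1136). ∠HGD = 98.9° gives GD at 95.200° from the x-axis; with |GD| = 18.8, D = (26.616, 25.836). GD is perpendicular to DT, so DT runs at -174.80°; with |DT| = 23.8, T = (2.9143, 23.679). ∠DTF = 111.1° gives TF at -105.90° from the x-axis; with |TF| = 25.0, F = (-3.9347, -0.36440). ∠TFR = 74.6° gives FR at -0.50000° from the x-axis; with |FR| = 27.4, R = (23.464, -0.60351). Then |GR| = |R − G| = 9.1178.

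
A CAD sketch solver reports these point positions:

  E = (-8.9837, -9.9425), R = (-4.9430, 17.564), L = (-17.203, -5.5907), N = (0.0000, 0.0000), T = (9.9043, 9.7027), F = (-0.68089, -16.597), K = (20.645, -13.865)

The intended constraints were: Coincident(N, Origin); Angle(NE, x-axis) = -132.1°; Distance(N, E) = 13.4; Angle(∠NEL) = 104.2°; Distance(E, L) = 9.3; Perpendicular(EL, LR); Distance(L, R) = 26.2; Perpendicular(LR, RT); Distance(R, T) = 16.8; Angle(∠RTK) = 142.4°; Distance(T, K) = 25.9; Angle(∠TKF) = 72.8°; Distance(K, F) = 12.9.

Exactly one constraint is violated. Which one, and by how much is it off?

Distance(K, F) = 12.9 — off by 8.60.

N = (0.00, 0.00) ✓; NE at -132.1° ✓; |NE| = 13.40 ✓; ∠NEL = 104.2° ✓; |EL| = 9.300 ✓; ∠(EL, LR) = 90.00° ✓; |LR| = 26.20 ✓; ∠(LR, RT) = 90.00° ✓; |RT| = 16.80 ✓; ∠RTK = 142.4° ✓; |TK| = 25.90 ✓; ∠TKF = 72.80° ✓; |KF| = 21.50 ✗.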